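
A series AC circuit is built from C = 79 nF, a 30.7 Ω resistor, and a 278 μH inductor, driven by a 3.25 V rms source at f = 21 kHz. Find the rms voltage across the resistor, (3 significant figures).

ω = 2πf = 131900 rad/s
X_L = ωL = 36.7 Ω
X_C = 1/(ωC) = 95.9 Ω
Net reactance X = X_L − X_C = -59.3 Ω
Z = 30.7 − j59.3 Ω
|Z| = √(30.7² + 59.3²) = 66.7 Ω
I = V/|Z| = 48.7 mA
V_R = I·|Z_R| = 0.0487 × 30.7 = 1.50 V

1.50 V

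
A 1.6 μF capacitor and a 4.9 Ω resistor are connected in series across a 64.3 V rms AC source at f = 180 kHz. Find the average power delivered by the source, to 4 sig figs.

ω = 2πf = 1.131e+06 rad/s
X_C = 1/(ωC) = 0.5526 Ω
Z = 4.900 − j0.5526 Ω
|Z| = √(4.900² + 0.5526²) = 4.931 Ω
∠Z = arctan(-0.5526/4.900) = -6.435°
I = V/|Z| = 13.04 A
P = VI cos φ = 64.3 × 13.04 × cos(-6.435°) = 833.2 W

833.2 W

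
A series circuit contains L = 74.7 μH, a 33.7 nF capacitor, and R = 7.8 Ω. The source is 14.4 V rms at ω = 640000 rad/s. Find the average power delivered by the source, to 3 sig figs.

X_L = ωL = 47.8 Ω
X_C = 1/(ωC) = 46.4 Ω
Net reactance X = X_L − X_C = 1.44 Ω
Z = 7.80 + j1.44 Ω
|Z| = √(7.80² + 1.44²) = 7.93 Ω
∠Z = arctan(1.44/7.80) = 10.5°
I = V/|Z| = 1.82 A
P = VI cos φ = 14.4 × 1.82 × cos(10.5°) = 25.7 W

25.7 W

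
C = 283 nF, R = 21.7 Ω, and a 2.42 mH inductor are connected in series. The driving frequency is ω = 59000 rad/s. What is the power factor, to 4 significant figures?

X_L = ωL = 142.8 Ω
X_C = 1/(ωC) = 59.89 Ω
Net reactance X = X_L − X_C = 82.89 Ω
Z = 21.70 + j82.89 Ω
|Z| = √(21.70² + 82.89²) = 85.68 Ω
∠Z = arctan(82.89/21.70) = 75.33°
cos φ = cos(75.33°) = 0.2533

0.2533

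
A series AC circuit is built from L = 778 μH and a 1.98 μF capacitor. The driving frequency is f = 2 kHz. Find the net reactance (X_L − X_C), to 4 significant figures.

-30.41 Ω

ω = 2πf = 12570 rad/s
X_L = ωL = 9.777 Ω
X_C = 1/(ωC) = 40.19 Ω
X = 9.777 − 40.19 = -30.41 Ω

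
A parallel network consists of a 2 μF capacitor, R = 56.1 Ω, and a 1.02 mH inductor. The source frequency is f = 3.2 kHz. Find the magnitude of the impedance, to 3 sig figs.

ω = 2πf = 20110 rad/s
X_L = ωL = 20.5 Ω
X_C = 1/(ωC) = 24.9 Ω
Parallel: admittances add. Y = 1/R + 1/(jωL) + jωC
Y = (0.0178 − j0.00855) S
|Y| = 0.0198 S → |Z| = 1/|Y| = 50.6 Ω, ∠Z = −∠Y = 25.6°

50.6 Ω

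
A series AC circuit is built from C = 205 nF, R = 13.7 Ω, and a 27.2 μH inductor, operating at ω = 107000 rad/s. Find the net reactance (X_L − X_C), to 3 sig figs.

X_L = ωL = 2.91 Ω
X_C = 1/(ωC) = 45.6 Ω
X = 2.91 − 45.6 = -42.7 Ω

-42.7 Ω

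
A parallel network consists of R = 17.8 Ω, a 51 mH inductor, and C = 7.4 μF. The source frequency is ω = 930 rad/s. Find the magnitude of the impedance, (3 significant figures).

17.3 Ω

X_L = ωL = 47.4 Ω
X_C = 1/(ωC) = 145 Ω
Parallel: admittances add. Y = 1/R + 1/(jωL) + jωC
Y = (0.0562 − j0.0142) S
|Y| = 0.0579 S → |Z| = 1/|Y| = 17.3 Ω, ∠Z = −∠Y = 14.2°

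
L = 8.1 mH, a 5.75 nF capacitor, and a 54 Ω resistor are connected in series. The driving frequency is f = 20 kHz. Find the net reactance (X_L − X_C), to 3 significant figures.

ω = 2πf = 125700 rad/s
X_L = ωL = 1020 Ω
X_C = 1/(ωC) = 1380 Ω
X = 1020 − 1380 = -366 Ω

-366 Ω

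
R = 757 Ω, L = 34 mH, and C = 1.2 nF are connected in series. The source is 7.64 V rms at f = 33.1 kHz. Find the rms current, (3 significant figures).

2.42 mA

ω = 2πf = 208000 rad/s
X_L = ωL = 7070 Ω
X_C = 1/(ωC) = 4010 Ω
Net reactance X = X_L − X_C = 3060 Ω
Z = 757 + j3060 Ω
|Z| = √(757² + 3060²) = 3160 Ω
I = V/|Z| = 7.64/3160 = 2.42 mA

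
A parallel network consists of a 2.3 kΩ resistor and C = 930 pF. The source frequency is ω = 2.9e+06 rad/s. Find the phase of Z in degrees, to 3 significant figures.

X_C = 1/(ωC) = 371 Ω
Parallel: admittances add. Y = 1/R + jωC
Y = (0.000435 + j0.00270) S
|Y| = 0.00273 S → |Z| = 1/|Y| = 366 Ω, ∠Z = −∠Y = -80.8°

-80.8°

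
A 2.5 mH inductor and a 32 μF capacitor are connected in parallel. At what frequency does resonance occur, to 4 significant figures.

562.7 Hz

ω₀ = 1/√(LC) = 1/√(0.0025 × 3.2e-05) = 3536 rad/s
f₀ = ω₀/(2π) = 562.7 Hz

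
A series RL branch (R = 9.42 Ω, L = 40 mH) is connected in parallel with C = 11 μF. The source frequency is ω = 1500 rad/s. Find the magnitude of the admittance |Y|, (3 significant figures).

2.56 mS

X_L = ωL = 60.0 Ω
X_C = 1/(ωC) = 60.6 Ω
Branch 1 (R+jX_L): Z₁ = 9.42 + j60.0 Ω, |Z₁| = 60.7 Ω
Branch 2 (−jX_C): Z₂ = −j60.6 Ω
Parallel: Z = Z₁Z₂/(Z₁+Z₂), |Z| = 390 Ω, ∠Z = -5.24°
|Y| = 1/|Z| = 2.56 mS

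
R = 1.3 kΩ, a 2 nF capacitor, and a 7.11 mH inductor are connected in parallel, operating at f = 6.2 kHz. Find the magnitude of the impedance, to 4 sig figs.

276.6 Ω

ω = 2πf = 38960 rad/s
X_L = ωL = 277.0 Ω
X_C = 1/(ωC) = 12840 Ω
Parallel: admittances add. Y = 1/R + 1/(jωL) + jωC
Y = (0.0007692 − j0.003533) S
|Y| = 0.003615 S → |Z| = 1/|Y| = 276.6 Ω, ∠Z = −∠Y = 77.72°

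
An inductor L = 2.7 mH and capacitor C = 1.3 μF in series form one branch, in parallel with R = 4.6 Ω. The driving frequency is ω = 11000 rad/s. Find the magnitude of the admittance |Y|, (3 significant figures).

219 mS

X_L = ωL = 29.7 Ω
X_C = 1/(ωC) = 69.9 Ω
Branch 1: Z₁ = R = 4.60 Ω
Branch 2 (series LC): Z₂ = j(X_L − X_C) = −j40.2 Ω
Parallel: Z = Z₁Z₂/(Z₁+Z₂), |Z| = 4.57 Ω, ∠Z = -6.52°
|Y| = 1/|Z| = 219 mS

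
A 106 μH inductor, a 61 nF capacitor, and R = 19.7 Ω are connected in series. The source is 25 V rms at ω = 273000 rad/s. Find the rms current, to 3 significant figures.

X_L = ωL = 28.9 Ω
X_C = 1/(ωC) = 60.0 Ω
Net reactance X = X_L − X_C = -31.1 Ω
Z = 19.7 − j31.1 Ω
|Z| = √(19.7² + 31.1²) = 36.8 Ω
I = V/|Z| = 25/36.8 = 679 mA

679 mA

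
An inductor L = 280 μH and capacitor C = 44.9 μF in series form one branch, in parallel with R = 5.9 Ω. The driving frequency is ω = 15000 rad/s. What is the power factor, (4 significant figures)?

X_L = ωL = 4.200 Ω
X_C = 1/(ωC) = 1.485 Ω
Branch 1: Z₁ = R = 5.900 Ω
Branch 2 (series LC): Z₂ = j(X_L − X_C) = j2.715 Ω
Parallel: Z = Z₁Z₂/(Z₁+Z₂), |Z| = 2.467 Ω, ∠Z = 65.29°
cos φ = cos(65.29°) = 0.4181

0.4181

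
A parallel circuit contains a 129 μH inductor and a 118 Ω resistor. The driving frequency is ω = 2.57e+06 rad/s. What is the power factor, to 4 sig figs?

0.9421

X_L = ωL = 331.5 Ω
Parallel: admittances add. Y = 1/R + 1/(jωL)
Y = (0.008475 − j0.003016) S
|Y| = 0.008995 S → |Z| = 1/|Y| = 111.2 Ω, ∠Z = −∠Y = 19.59°
cos φ = cos(19.59°) = 0.9421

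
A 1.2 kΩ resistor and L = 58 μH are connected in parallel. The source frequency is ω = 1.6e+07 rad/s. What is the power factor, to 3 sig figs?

0.612

X_L = ωL = 928 Ω
Parallel: admittances add. Y = 1/R + 1/(jωL)
Y = (0.000833 − j0.00108) S
|Y| = 0.00136 S → |Z| = 1/|Y| = 734 Ω, ∠Z = −∠Y = 52.3°
cos φ = cos(52.3°) = 0.612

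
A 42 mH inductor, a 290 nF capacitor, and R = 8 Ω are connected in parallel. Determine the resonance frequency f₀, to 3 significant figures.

ω₀ = 1/√(LC) = 1/√(0.042 × 2.9e-07) = 9061 rad/s
f₀ = ω₀/(2π) = 1.44 kHz

1.44 kHz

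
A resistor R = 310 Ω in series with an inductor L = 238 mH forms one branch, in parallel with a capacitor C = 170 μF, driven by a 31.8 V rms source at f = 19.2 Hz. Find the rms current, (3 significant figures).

ω = 2πf = 120.6 rad/s
X_L = ωL = 28.7 Ω
X_C = 1/(ωC) = 48.8 Ω
Branch 1 (R+jX_L): Z₁ = 310 + j28.7 Ω, |Z₁| = 311 Ω
Branch 2 (−jX_C): Z₂ = −j48.8 Ω
Parallel: Z = Z₁Z₂/(Z₁+Z₂), |Z| = 48.9 Ω, ∠Z = -81.0°
I = V/|Z| = 31.8/48.9 = 651 mA

651 mA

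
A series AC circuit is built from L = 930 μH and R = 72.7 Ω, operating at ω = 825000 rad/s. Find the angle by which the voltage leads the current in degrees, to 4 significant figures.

X_L = ωL = 767.2 Ω
Z = 72.70 + j767.2 Ω
|Z| = √(72.70² + 767.2²) = 770.7 Ω
∠Z = arctan(767.2/72.70) = 84.59°

84.59°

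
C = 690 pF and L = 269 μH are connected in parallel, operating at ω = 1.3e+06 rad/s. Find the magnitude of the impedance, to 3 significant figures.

X_L = ωL = 350 Ω
X_C = 1/(ωC) = 1110 Ω
Parallel: admittances add. Y = 1/(jωL) + jωC
Y = (0 − j0.00196) S
|Y| = 0.00196 S → |Z| = 1/|Y| = 510 Ω, ∠Z = −∠Y = 90.0°

510 Ω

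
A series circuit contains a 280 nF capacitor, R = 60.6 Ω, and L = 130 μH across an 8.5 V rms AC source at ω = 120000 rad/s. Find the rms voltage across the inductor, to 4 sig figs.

X_L = ωL = 15.60 Ω
X_C = 1/(ωC) = 29.76 Ω
Net reactance X = X_L − X_C = -14.16 Ω
Z = 60.60 − j14.16 Ω
|Z| = √(60.60² + 14.16²) = 62.23 Ω
I = V/|Z| = 136.6 mA
V_L = I·|Z_L| = 0.1366 × 15.60 = 2.131 V

2.131 V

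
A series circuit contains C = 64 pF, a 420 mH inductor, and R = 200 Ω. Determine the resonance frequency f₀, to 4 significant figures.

ω₀ = 1/√(LC) = 1/√(0.42 × 6.4e-11) = 192900 rad/s
f₀ = ω₀/(2π) = 30.70 kHz

30.70 kHz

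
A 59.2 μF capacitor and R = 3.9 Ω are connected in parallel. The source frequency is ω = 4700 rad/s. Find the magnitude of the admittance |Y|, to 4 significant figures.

378.4 mS

X_C = 1/(ωC) = 3.594 Ω
Parallel: admittances add. Y = 1/R + jωC
Y = (0.2564 + j0.2782) S
|Y| = 0.3784 S → |Z| = 1/|Y| = 2.643 Ω, ∠Z = −∠Y = -47.34°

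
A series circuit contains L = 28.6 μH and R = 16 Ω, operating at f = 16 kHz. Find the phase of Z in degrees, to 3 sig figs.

ω = 2πf = 100500 rad/s
X_L = ωL = 2.88 Ω
Z = 16.0 + j2.88 Ω
|Z| = √(16.0² + 2.88²) = 16.3 Ω
∠Z = arctan(2.88/16.0) = 10.2°

10.2°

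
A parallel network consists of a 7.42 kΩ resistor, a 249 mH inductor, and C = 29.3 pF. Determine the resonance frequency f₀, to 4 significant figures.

ω₀ = 1/√(LC) = 1/√(0.249 × 2.93e-11) = 370200 rad/s
f₀ = ω₀/(2π) = 58.92 kHz

58.92 kHz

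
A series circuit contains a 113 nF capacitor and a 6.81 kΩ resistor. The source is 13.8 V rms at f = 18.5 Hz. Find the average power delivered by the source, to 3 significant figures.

222 μW

ω = 2πf = 116.2 rad/s
X_C = 1/(ωC) = 76100 Ω
Z = 6810 − j76100 Ω
|Z| = √(6810² + 76100²) = 76400 Ω
∠Z = arctan(-76100/6810) = -84.9°
I = V/|Z| = 181 μA
P = VI cos φ = 13.8 × 0.000181 × cos(-84.9°) = 222 μW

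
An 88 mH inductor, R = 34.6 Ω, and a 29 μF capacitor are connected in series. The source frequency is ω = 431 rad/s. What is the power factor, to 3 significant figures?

0.635

X_L = ωL = 37.9 Ω
X_C = 1/(ωC) = 80.0 Ω
Net reactance X = X_L − X_C = -42.1 Ω
Z = 34.6 − j42.1 Ω
|Z| = √(34.6² + 42.1²) = 54.5 Ω
∠Z = arctan(-42.1/34.6) = -50.6°
cos φ = cos(-50.6°) = 0.635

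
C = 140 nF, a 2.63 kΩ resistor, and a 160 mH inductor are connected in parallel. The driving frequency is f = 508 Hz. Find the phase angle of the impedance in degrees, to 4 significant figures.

75.88°

ω = 2πf = 3192 rad/s
X_L = ωL = 510.7 Ω
X_C = 1/(ωC) = 2238 Ω
Parallel: admittances add. Y = 1/R + 1/(jωL) + jωC
Y = (0.0003802 − j0.001511) S
|Y| = 0.001558 S → |Z| = 1/|Y| = 641.7 Ω, ∠Z = −∠Y = 75.88°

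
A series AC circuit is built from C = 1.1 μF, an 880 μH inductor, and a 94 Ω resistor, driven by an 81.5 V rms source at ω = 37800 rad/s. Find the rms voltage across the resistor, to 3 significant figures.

X_L = ωL = 33.3 Ω
X_C = 1/(ωC) = 24.1 Ω
Net reactance X = X_L − X_C = 9.21 Ω
Z = 94.0 + j9.21 Ω
|Z| = √(94.0² + 9.21²) = 94.5 Ω
I = V/|Z| = 863 mA
V_R = I·|Z_R| = 0.863 × 94.0 = 81.1 V

81.1 V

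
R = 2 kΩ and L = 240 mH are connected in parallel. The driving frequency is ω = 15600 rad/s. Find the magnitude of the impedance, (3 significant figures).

X_L = ωL = 3740 Ω
Parallel: admittances add. Y = 1/R + 1/(jωL)
Y = (0.000500 − j0.000267) S
|Y| = 0.000567 S → |Z| = 1/|Y| = 1760 Ω, ∠Z = −∠Y = 28.1°

1760 Ω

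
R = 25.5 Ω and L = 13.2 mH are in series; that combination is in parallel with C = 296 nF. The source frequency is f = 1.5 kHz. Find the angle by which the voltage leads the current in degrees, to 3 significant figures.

72.2°

ω = 2πf = 9425 rad/s
X_L = ωL = 124 Ω
X_C = 1/(ωC) = 358 Ω
Branch 1 (R+jX_L): Z₁ = 25.5 + j124 Ω, |Z₁| = 127 Ω
Branch 2 (−jX_C): Z₂ = −j358 Ω
Parallel: Z = Z₁Z₂/(Z₁+Z₂), |Z| = 193 Ω, ∠Z = 72.2°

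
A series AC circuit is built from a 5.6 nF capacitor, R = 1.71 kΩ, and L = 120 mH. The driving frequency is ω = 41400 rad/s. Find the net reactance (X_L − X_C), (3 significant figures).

X_L = ωL = 4970 Ω
X_C = 1/(ωC) = 4310 Ω
X = 4970 − 4310 = 655 Ω

655 Ω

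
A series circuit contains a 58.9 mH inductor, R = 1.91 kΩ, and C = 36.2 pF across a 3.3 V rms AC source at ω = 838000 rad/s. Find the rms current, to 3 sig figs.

X_L = ωL = 49400 Ω
X_C = 1/(ωC) = 33000 Ω
Net reactance X = X_L − X_C = 16400 Ω
Z = 1910 + j16400 Ω
|Z| = √(1910² + 16400²) = 16500 Ω
I = V/|Z| = 3.3/16500 = 200 μA

200 μA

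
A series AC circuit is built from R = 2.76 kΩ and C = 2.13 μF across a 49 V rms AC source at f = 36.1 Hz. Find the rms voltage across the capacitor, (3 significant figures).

ω = 2πf = 226.8 rad/s
X_C = 1/(ωC) = 2070 Ω
Z = 2760 − j2070 Ω
|Z| = √(2760² + 2070²) = 3450 Ω
I = V/|Z| = 14.2 mA
V_C = I·|Z_C| = 0.0142 × 2070 = 29.4 V

29.4 V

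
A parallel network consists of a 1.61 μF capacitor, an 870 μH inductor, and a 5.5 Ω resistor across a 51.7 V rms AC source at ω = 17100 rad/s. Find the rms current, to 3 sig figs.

X_L = ωL = 14.9 Ω
X_C = 1/(ωC) = 36.3 Ω
Parallel: admittances add. Y = 1/R + 1/(jωL) + jωC
Y = (0.182 − j0.0397) S
|Y| = 0.186 S → |Z| = 1/|Y| = 5.37 Ω, ∠Z = −∠Y = 12.3°
I = V/|Z| = 51.7/5.37 = 9.62 A

9.62 A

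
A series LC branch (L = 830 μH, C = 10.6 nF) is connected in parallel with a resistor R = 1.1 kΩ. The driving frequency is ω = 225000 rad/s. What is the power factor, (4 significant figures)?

0.2068

X_L = ωL = 186.8 Ω
X_C = 1/(ωC) = 419.3 Ω
Branch 1: Z₁ = R = 1100 Ω
Branch 2 (series LC): Z₂ = j(X_L − X_C) = −j232.5 Ω
Parallel: Z = Z₁Z₂/(Z₁+Z₂), |Z| = 227.5 Ω, ∠Z = -78.06°
cos φ = cos(-78.06°) = 0.2068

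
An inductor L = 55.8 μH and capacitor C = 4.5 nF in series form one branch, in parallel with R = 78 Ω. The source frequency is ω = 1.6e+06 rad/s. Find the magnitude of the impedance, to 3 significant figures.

X_L = ωL = 89.3 Ω
X_C = 1/(ωC) = 139 Ω
Branch 1: Z₁ = R = 78.0 Ω
Branch 2 (series LC): Z₂ = j(X_L − X_C) = −j49.6 Ω
Parallel: Z = Z₁Z₂/(Z₁+Z₂), |Z| = 41.9 Ω, ∠Z = -57.5°

41.9 Ω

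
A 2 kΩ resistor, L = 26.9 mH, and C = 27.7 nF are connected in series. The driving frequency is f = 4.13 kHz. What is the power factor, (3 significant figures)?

ω = 2πf = 25950 rad/s
X_L = ωL = 698 Ω
X_C = 1/(ωC) = 1390 Ω
Net reactance X = X_L − X_C = -693 Ω
Z = 2000 − j693 Ω
|Z| = √(2000² + 693²) = 2120 Ω
∠Z = arctan(-693/2000) = -19.1°
cos φ = cos(-19.1°) = 0.945

0.945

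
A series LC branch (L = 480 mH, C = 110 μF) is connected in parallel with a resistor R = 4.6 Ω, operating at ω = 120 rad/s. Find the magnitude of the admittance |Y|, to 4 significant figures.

224.3 mS

X_L = ωL = 57.60 Ω
X_C = 1/(ωC) = 75.76 Ω
Branch 1: Z₁ = R = 4.600 Ω
Branch 2 (series LC): Z₂ = j(X_L − X_C) = −j18.16 Ω
Parallel: Z = Z₁Z₂/(Z₁+Z₂), |Z| = 4.459 Ω, ∠Z = -14.22°
|Y| = 1/|Z| = 224.3 mS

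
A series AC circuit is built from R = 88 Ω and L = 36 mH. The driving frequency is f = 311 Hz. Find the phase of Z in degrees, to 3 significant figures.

ω = 2πf = 1954 rad/s
X_L = ωL = 70.3 Ω
Z = 88.0 + j70.3 Ω
|Z| = √(88.0² + 70.3²) = 113 Ω
∠Z = arctan(70.3/88.0) = 38.6°

38.6°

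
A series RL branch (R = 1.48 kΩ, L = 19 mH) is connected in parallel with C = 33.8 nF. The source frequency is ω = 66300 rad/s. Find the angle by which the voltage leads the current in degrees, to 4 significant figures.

X_L = ωL = 1260 Ω
X_C = 1/(ωC) = 446.2 Ω
Branch 1 (R+jX_L): Z₁ = 1480 + j1260 Ω, |Z₁| = 1944 Ω
Branch 2 (−jX_C): Z₂ = −j446.2 Ω
Parallel: Z = Z₁Z₂/(Z₁+Z₂), |Z| = 513.5 Ω, ∠Z = -78.39°

-78.39°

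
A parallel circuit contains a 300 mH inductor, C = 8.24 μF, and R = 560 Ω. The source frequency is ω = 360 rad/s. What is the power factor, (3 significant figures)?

X_L = ωL = 108 Ω
X_C = 1/(ωC) = 337 Ω
Parallel: admittances add. Y = 1/R + 1/(jωL) + jωC
Y = (0.00179 − j0.00629) S
|Y| = 0.00654 S → |Z| = 1/|Y| = 153 Ω, ∠Z = −∠Y = 74.2°
cos φ = cos(74.2°) = 0.273

0.273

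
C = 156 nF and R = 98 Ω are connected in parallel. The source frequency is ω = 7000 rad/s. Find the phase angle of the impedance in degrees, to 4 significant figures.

-6.108°

X_C = 1/(ωC) = 915.8 Ω
Parallel: admittances add. Y = 1/R + jωC
Y = (0.01020 + j0.001092) S
|Y| = 0.01026 S → |Z| = 1/|Y| = 97.44 Ω, ∠Z = −∠Y = -6.108°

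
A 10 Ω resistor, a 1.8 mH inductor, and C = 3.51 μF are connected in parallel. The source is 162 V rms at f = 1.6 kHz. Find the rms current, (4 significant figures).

16.52 A

ω = 2πf = 10050 rad/s
X_L = ωL = 18.10 Ω
X_C = 1/(ωC) = 28.34 Ω
Parallel: admittances add. Y = 1/R + 1/(jωL) + jωC
Y = (0.1000 − j0.01998) S
|Y| = 0.1020 S → |Z| = 1/|Y| = 9.806 Ω, ∠Z = −∠Y = 11.30°
I = V/|Z| = 162/9.806 = 16.52 A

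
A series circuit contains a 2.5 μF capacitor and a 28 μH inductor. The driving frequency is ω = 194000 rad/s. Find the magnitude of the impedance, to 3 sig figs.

X_L = ωL = 5.43 Ω
X_C = 1/(ωC) = 2.06 Ω
Net reactance X = X_L − X_C = 3.37 Ω
Z = j3.37 Ω
|Z| = √(0² + 3.37²) = 3.37 Ω

3.37 Ω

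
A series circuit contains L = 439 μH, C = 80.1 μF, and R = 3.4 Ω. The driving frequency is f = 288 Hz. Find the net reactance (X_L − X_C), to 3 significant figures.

-6.10 Ω

ω = 2πf = 1810 rad/s
X_L = ωL = 0.794 Ω
X_C = 1/(ωC) = 6.90 Ω
X = 0.794 − 6.90 = -6.10 Ω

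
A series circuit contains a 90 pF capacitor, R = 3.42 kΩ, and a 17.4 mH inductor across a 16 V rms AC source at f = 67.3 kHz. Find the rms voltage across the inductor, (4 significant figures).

ω = 2πf = 422900 rad/s
X_L = ωL = 7358 Ω
X_C = 1/(ωC) = 26280 Ω
Net reactance X = X_L − X_C = -18920 Ω
Z = 3420 − j18920 Ω
|Z| = √(3420² + 18920²) = 19230 Ω
I = V/|Z| = 832.2 μA
V_L = I·|Z_L| = 0.0008322 × 7358 = 6.123 V

6.123 V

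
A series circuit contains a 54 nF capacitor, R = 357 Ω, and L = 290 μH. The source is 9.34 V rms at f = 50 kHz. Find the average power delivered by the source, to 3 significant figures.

ω = 2πf = 314200 rad/s
X_L = ωL = 91.1 Ω
X_C = 1/(ωC) = 58.9 Ω
Net reactance X = X_L − X_C = 32.2 Ω
Z = 357 + j32.2 Ω
|Z| = √(357² + 32.2²) = 358 Ω
∠Z = arctan(32.2/357) = 5.15°
I = V/|Z| = 26.1 mA
P = VI cos φ = 9.34 × 0.0261 × cos(5.15°) = 242 mW

242 mW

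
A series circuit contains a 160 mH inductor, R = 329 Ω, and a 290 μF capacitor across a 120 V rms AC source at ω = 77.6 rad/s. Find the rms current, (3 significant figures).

X_L = ωL = 12.4 Ω
X_C = 1/(ωC) = 44.4 Ω
Net reactance X = X_L − X_C = -32.0 Ω
Z = 329 − j32.0 Ω
|Z| = √(329² + 32.0²) = 331 Ω
I = V/|Z| = 120/331 = 363 mA

363 mA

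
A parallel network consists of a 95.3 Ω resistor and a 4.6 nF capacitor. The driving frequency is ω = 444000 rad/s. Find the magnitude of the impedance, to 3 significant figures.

93.5 Ω

X_C = 1/(ωC) = 490 Ω
Parallel: admittances add. Y = 1/R + jωC
Y = (0.0105 + j0.00204) S
|Y| = 0.0107 S → |Z| = 1/|Y| = 93.5 Ω, ∠Z = −∠Y = -11.0°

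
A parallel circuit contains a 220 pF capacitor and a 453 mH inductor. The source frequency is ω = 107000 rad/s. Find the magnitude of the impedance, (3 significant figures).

344000 Ω

X_L = ωL = 48500 Ω
X_C = 1/(ωC) = 42500 Ω
Parallel: admittances add. Y = 1/(jωL) + jωC
Y = (0 + j2.91e-06) S
|Y| = 2.91e-06 S → |Z| = 1/|Y| = 344000 Ω, ∠Z = −∠Y = -90.0°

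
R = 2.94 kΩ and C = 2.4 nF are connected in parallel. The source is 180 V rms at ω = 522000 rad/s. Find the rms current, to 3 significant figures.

X_C = 1/(ωC) = 798 Ω
Parallel: admittances add. Y = 1/R + jωC
Y = (0.000340 + j0.00125) S
|Y| = 0.00130 S → |Z| = 1/|Y| = 770 Ω, ∠Z = −∠Y = -74.8°
I = V/|Z| = 180/770 = 234 mA

234 mA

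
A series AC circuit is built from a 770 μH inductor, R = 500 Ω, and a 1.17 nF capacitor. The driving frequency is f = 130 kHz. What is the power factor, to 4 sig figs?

ω = 2πf = 816800 rad/s
X_L = ωL = 628.9 Ω
X_C = 1/(ωC) = 1046 Ω
Net reactance X = X_L − X_C = -417.4 Ω
Z = 500.0 − j417.4 Ω
|Z| = √(500.0² + 417.4²) = 651.3 Ω
∠Z = arctan(-417.4/500.0) = -39.86°
cos φ = cos(-39.86°) = 0.7676

0.7676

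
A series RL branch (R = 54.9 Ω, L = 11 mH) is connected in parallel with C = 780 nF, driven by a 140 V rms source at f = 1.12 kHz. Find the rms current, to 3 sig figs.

ω = 2πf = 7037 rad/s
X_L = ωL = 77.4 Ω
X_C = 1/(ωC) = 182 Ω
Branch 1 (R+jX_L): Z₁ = 54.9 + j77.4 Ω, |Z₁| = 94.9 Ω
Branch 2 (−jX_C): Z₂ = −j182 Ω
Parallel: Z = Z₁Z₂/(Z₁+Z₂), |Z| = 146 Ω, ∠Z = 27.0°
I = V/|Z| = 140/146 = 958 mA

958 mA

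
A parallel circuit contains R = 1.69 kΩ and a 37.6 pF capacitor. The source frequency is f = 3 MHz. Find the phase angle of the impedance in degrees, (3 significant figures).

-50.1°

ω = 2πf = 1.885e+07 rad/s
X_C = 1/(ωC) = 1410 Ω
Parallel: admittances add. Y = 1/R + jωC
Y = (0.000592 + j0.000709) S
|Y| = 0.000923 S → |Z| = 1/|Y| = 1080 Ω, ∠Z = −∠Y = -50.1°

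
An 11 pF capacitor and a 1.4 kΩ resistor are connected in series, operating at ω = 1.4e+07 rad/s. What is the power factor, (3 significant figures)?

X_C = 1/(ωC) = 6490 Ω
Z = 1400 − j6490 Ω
|Z| = √(1400² + 6490²) = 6640 Ω
∠Z = arctan(-6490/1400) = -77.8°
cos φ = cos(-77.8°) = 0.211

0.211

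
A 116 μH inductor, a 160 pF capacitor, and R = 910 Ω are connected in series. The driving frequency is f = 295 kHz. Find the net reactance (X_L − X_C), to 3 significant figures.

-3160 Ω

ω = 2πf = 1.854e+06 rad/s
X_L = ωL = 215 Ω
X_C = 1/(ωC) = 3370 Ω
X = 215 − 3370 = -3160 Ω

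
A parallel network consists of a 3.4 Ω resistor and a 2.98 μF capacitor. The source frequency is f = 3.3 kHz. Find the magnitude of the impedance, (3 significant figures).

ω = 2πf = 20730 rad/s
X_C = 1/(ωC) = 16.2 Ω
Parallel: admittances add. Y = 1/R + jωC
Y = (0.294 + j0.0618) S
|Y| = 0.301 S → |Z| = 1/|Y| = 3.33 Ω, ∠Z = −∠Y = -11.9°

3.33 Ω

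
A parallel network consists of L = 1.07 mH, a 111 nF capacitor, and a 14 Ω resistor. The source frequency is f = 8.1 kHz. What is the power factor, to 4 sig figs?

ω = 2πf = 50890 rad/s
X_L = ωL = 54.46 Ω
X_C = 1/(ωC) = 177.0 Ω
Parallel: admittances add. Y = 1/R + 1/(jωL) + jωC
Y = (0.07143 − j0.01271) S
|Y| = 0.07255 S → |Z| = 1/|Y| = 13.78 Ω, ∠Z = −∠Y = 10.09°
cos φ = cos(10.09°) = 0.9845

0.9845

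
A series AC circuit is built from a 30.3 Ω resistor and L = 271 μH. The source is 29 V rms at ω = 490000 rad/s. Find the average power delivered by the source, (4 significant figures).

X_L = ωL = 132.8 Ω
Z = 30.30 + j132.8 Ω
|Z| = √(30.30² + 132.8²) = 136.2 Ω
∠Z = arctan(132.8/30.30) = 77.15°
I = V/|Z| = 212.9 mA
P = VI cos φ = 29 × 0.2129 × cos(77.15°) = 1.374 W

1.374 W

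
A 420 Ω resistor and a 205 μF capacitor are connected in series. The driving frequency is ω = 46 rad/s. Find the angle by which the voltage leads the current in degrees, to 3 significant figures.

X_C = 1/(ωC) = 106 Ω
Z = 420 − j106 Ω
|Z| = √(420² + 106²) = 433 Ω
∠Z = arctan(-106/420) = -14.2°

-14.2°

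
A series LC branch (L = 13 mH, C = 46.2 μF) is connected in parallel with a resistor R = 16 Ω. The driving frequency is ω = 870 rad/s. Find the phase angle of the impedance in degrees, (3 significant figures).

-49.7°

X_L = ωL = 11.3 Ω
X_C = 1/(ωC) = 24.9 Ω
Branch 1: Z₁ = R = 16.0 Ω
Branch 2 (series LC): Z₂ = j(X_L − X_C) = −j13.6 Ω
Parallel: Z = Z₁Z₂/(Z₁+Z₂), |Z| = 10.3 Ω, ∠Z = -49.7°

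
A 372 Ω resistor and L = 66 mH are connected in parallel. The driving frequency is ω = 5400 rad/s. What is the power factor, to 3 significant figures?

0.692

X_L = ωL = 356 Ω
Parallel: admittances add. Y = 1/R + 1/(jωL)
Y = (0.00269 − j0.00281) S
|Y| = 0.00389 S → |Z| = 1/|Y| = 257 Ω, ∠Z = −∠Y = 46.2°
cos φ = cos(46.2°) = 0.692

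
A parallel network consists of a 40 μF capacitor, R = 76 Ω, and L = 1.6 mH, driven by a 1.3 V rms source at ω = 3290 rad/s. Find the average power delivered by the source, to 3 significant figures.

X_L = ωL = 5.26 Ω
X_C = 1/(ωC) = 7.60 Ω
Parallel: admittances add. Y = 1/R + 1/(jωL) + jωC
Y = (0.0132 − j0.0584) S
|Y| = 0.0598 S → |Z| = 1/|Y| = 16.7 Ω, ∠Z = −∠Y = 77.3°
I = V/|Z| = 77.8 mA
P = VI cos φ = 1.3 × 0.0778 × cos(77.3°) = 22.2 mW

22.2 mW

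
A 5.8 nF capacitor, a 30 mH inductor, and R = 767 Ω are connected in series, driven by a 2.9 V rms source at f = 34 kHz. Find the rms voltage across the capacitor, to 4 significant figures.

ω = 2πf = 213600 rad/s
X_L = ωL = 6409 Ω
X_C = 1/(ωC) = 807.1 Ω
Net reactance X = X_L − X_C = 5602 Ω
Z = 767.0 + j5602 Ω
|Z| = √(767.0² + 5602²) = 5654 Ω
I = V/|Z| = 512.9 μA
V_C = I·|Z_C| = 0.0005129 × 807.1 = 0.4140 V

0.4140 V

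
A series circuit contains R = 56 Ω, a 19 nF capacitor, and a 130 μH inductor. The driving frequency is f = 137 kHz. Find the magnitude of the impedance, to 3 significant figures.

75.6 Ω

ω = 2πf = 860800 rad/s
X_L = ωL = 112 Ω
X_C = 1/(ωC) = 61.1 Ω
Net reactance X = X_L − X_C = 50.8 Ω
Z = 56.0 + j50.8 Ω
|Z| = √(56.0² + 50.8²) = 75.6 Ω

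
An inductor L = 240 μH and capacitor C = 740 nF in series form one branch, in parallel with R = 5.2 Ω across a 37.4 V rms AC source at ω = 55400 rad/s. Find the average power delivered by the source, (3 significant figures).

X_L = ωL = 13.3 Ω
X_C = 1/(ωC) = 24.4 Ω
Branch 1: Z₁ = R = 5.20 Ω
Branch 2 (series LC): Z₂ = j(X_L − X_C) = −j11.1 Ω
Parallel: Z = Z₁Z₂/(Z₁+Z₂), |Z| = 4.71 Ω, ∠Z = -25.1°
I = V/|Z| = 7.94 A
P = VI cos φ = 37.4 × 7.94 × cos(-25.1°) = 269 W

269 W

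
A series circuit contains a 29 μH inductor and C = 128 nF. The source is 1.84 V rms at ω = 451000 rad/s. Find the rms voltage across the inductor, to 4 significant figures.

5.671 V

X_L = ωL = 13.08 Ω
X_C = 1/(ωC) = 17.32 Ω
Net reactance X = X_L − X_C = -4.244 Ω
Z = − j4.244 Ω
|Z| = √(0² + 4.244²) = 4.244 Ω
I = V/|Z| = 433.6 mA
V_L = I·|Z_L| = 0.4336 × 13.08 = 5.671 V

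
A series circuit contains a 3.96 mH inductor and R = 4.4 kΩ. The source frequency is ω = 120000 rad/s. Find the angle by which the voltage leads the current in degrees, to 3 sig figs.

6.16°

X_L = ωL = 475 Ω
Z = 4400 + j475 Ω
|Z| = √(4400² + 475²) = 4430 Ω
∠Z = arctan(475/4400) = 6.16°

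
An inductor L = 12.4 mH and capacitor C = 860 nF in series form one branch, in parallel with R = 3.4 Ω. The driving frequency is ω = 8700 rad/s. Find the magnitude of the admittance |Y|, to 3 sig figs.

297 mS

X_L = ωL = 108 Ω
X_C = 1/(ωC) = 134 Ω
Branch 1: Z₁ = R = 3.40 Ω
Branch 2 (series LC): Z₂ = j(X_L − X_C) = −j25.8 Ω
Parallel: Z = Z₁Z₂/(Z₁+Z₂), |Z| = 3.37 Ω, ∠Z = -7.51°
|Y| = 1/|Z| = 297 mS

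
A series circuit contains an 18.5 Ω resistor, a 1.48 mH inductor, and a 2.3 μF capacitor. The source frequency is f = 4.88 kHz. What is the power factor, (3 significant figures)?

0.510

ω = 2πf = 30660 rad/s
X_L = ωL = 45.4 Ω
X_C = 1/(ωC) = 14.2 Ω
Net reactance X = X_L − X_C = 31.2 Ω
Z = 18.5 + j31.2 Ω
|Z| = √(18.5² + 31.2²) = 36.3 Ω
∠Z = arctan(31.2/18.5) = 59.3°
cos φ = cos(59.3°) = 0.510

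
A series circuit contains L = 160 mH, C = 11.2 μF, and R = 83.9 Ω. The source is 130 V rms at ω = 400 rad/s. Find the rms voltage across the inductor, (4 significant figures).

X_L = ωL = 64.00 Ω
X_C = 1/(ωC) = 223.2 Ω
Net reactance X = X_L − X_C = -159.2 Ω
Z = 83.90 − j159.2 Ω
|Z| = √(83.90² + 159.2²) = 180.0 Ω
I = V/|Z| = 722.4 mA
V_L = I·|Z_L| = 0.7224 × 64.00 = 46.23 V

46.23 V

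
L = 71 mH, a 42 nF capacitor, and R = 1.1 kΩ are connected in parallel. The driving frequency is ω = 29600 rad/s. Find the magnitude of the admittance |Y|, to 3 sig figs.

1.19 mS

X_L = ωL = 2100 Ω
X_C = 1/(ωC) = 804 Ω
Parallel: admittances add. Y = 1/R + 1/(jωL) + jωC
Y = (0.000909 + j0.000767) S
|Y| = 0.00119 S → |Z| = 1/|Y| = 841 Ω, ∠Z = −∠Y = -40.2°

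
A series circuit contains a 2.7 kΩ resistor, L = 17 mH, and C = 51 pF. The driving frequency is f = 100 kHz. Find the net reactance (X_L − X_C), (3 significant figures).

-20500 Ω

ω = 2πf = 628300 rad/s
X_L = ωL = 10700 Ω
X_C = 1/(ωC) = 31200 Ω
X = 10700 − 31200 = -20500 Ω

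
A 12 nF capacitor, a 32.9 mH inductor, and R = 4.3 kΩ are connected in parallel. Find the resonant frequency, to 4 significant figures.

8.010 kHz

ω₀ = 1/√(LC) = 1/√(0.0329 × 1.2e-08) = 50330 rad/s
f₀ = ω₀/(2π) = 8.010 kHz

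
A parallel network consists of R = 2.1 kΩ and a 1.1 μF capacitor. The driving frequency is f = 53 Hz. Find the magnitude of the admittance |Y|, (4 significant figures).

600.8 μS

ω = 2πf = 333.0 rad/s
X_C = 1/(ωC) = 2730 Ω
Parallel: admittances add. Y = 1/R + jωC
Y = (0.0004762 + j0.0003663) S
|Y| = 0.0006008 S → |Z| = 1/|Y| = 1664 Ω, ∠Z = −∠Y = -37.57°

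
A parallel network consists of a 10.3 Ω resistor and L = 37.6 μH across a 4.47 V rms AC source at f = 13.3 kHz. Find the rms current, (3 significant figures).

ω = 2πf = 83570 rad/s
X_L = ωL = 3.14 Ω
Parallel: admittances add. Y = 1/R + 1/(jωL)
Y = (0.0971 − j0.318) S
|Y| = 0.333 S → |Z| = 1/|Y| = 3.01 Ω, ∠Z = −∠Y = 73.0°
I = V/|Z| = 4.47/3.01 = 1.49 A

1.49 A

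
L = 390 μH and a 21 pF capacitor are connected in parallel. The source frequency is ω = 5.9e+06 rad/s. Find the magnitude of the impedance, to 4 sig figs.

3219 Ω

X_L = ωL = 2301 Ω
X_C = 1/(ωC) = 8071 Ω
Parallel: admittances add. Y = 1/(jωL) + jωC
Y = (0 − j0.0003107) S
|Y| = 0.0003107 S → |Z| = 1/|Y| = 3219 Ω, ∠Z = −∠Y = 90.00°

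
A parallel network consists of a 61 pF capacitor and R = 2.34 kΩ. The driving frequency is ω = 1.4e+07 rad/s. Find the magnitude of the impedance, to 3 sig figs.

1050 Ω

X_C = 1/(ωC) = 1170 Ω
Parallel: admittances add. Y = 1/R + jωC
Y = (0.000427 + j0.000854) S
|Y| = 0.000955 S → |Z| = 1/|Y| = 1050 Ω, ∠Z = −∠Y = -63.4°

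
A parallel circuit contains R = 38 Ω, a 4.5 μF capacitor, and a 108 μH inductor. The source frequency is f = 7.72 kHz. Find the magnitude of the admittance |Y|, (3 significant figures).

ω = 2πf = 48510 rad/s
X_L = ωL = 5.24 Ω
X_C = 1/(ωC) = 4.58 Ω
Parallel: admittances add. Y = 1/R + 1/(jωL) + jωC
Y = (0.0263 + j0.0274) S
|Y| = 0.0380 S → |Z| = 1/|Y| = 26.3 Ω, ∠Z = −∠Y = -46.1°

38.0 mS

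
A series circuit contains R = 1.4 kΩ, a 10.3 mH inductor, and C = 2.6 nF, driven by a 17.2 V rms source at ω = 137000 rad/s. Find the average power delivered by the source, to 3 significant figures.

106 mW

X_L = ωL = 1410 Ω
X_C = 1/(ωC) = 2810 Ω
Net reactance X = X_L − X_C = -1400 Ω
Z = 1400 − j1400 Ω
|Z| = √(1400² + 1400²) = 1980 Ω
∠Z = arctan(-1400/1400) = -44.9°
I = V/|Z| = 8.70 mA
P = VI cos φ = 17.2 × 0.00870 × cos(-44.9°) = 106 mW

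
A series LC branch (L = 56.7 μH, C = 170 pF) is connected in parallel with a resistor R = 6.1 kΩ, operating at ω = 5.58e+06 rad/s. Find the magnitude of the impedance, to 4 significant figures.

732.5 Ω

X_L = ωL = 316.4 Ω
X_C = 1/(ωC) = 1054 Ω
Branch 1: Z₁ = R = 6100 Ω
Branch 2 (series LC): Z₂ = j(X_L − X_C) = −j737.8 Ω
Parallel: Z = Z₁Z₂/(Z₁+Z₂), |Z| = 732.5 Ω, ∠Z = -83.10°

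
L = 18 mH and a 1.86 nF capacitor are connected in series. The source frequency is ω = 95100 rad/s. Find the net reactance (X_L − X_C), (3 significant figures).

-3940 Ω

X_L = ωL = 1710 Ω
X_C = 1/(ωC) = 5650 Ω
X = 1710 − 5650 = -3940 Ω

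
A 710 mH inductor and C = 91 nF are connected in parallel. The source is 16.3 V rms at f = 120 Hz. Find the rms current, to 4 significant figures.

29.33 mA

ω = 2πf = 754.0 rad/s
X_L = ωL = 535.3 Ω
X_C = 1/(ωC) = 14570 Ω
Parallel: admittances add. Y = 1/(jωL) + jωC
Y = (0 − j0.001799) S
|Y| = 0.001799 S → |Z| = 1/|Y| = 555.7 Ω, ∠Z = −∠Y = 90.00°
I = V/|Z| = 16.3/555.7 = 29.33 mA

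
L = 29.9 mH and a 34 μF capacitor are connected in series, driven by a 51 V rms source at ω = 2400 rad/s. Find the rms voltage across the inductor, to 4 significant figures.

61.50 V

X_L = ωL = 71.76 Ω
X_C = 1/(ωC) = 12.25 Ω
Net reactance X = X_L − X_C = 59.51 Ω
Z = j59.51 Ω
|Z| = √(0² + 59.51²) = 59.51 Ω
I = V/|Z| = 857.1 mA
V_L = I·|Z_L| = 0.8571 × 71.76 = 61.50 V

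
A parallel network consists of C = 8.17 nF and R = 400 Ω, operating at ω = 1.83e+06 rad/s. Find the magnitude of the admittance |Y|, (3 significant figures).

15.2 mS

X_C = 1/(ωC) = 66.9 Ω
Parallel: admittances add. Y = 1/R + jωC
Y = (0.00250 + j0.0150) S
|Y| = 0.0152 S → |Z| = 1/|Y| = 66.0 Ω, ∠Z = −∠Y = -80.5°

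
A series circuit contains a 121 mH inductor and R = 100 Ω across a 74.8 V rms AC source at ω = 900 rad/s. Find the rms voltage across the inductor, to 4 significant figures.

X_L = ωL = 108.9 Ω
Z = 100.0 + j108.9 Ω
|Z| = √(100.0² + 108.9²) = 147.8 Ω
I = V/|Z| = 505.9 mA
V_L = I·|Z_L| = 0.5059 × 108.9 = 55.10 V

55.10 V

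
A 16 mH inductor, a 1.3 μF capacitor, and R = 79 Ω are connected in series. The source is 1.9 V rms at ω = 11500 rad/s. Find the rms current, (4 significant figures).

13.45 mA

X_L = ωL = 184.0 Ω
X_C = 1/(ωC) = 66.89 Ω
Net reactance X = X_L − X_C = 117.1 Ω
Z = 79.00 + j117.1 Ω
|Z| = √(79.00² + 117.1²) = 141.3 Ω
I = V/|Z| = 1.9/141.3 = 13.45 mA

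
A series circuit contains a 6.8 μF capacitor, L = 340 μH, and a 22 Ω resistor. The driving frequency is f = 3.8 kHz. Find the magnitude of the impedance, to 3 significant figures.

ω = 2πf = 23880 rad/s
X_L = ωL = 8.12 Ω
X_C = 1/(ωC) = 6.16 Ω
Net reactance X = X_L − X_C = 1.96 Ω
Z = 22.0 + j1.96 Ω
|Z| = √(22.0² + 1.96²) = 22.1 Ω

22.1 Ω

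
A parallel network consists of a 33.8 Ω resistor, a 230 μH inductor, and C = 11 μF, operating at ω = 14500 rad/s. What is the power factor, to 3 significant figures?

0.206

X_L = ωL = 3.33 Ω
X_C = 1/(ωC) = 6.27 Ω
Parallel: admittances add. Y = 1/R + 1/(jωL) + jωC
Y = (0.0296 − j0.140) S
|Y| = 0.143 S → |Z| = 1/|Y| = 6.97 Ω, ∠Z = −∠Y = 78.1°
cos φ = cos(78.1°) = 0.206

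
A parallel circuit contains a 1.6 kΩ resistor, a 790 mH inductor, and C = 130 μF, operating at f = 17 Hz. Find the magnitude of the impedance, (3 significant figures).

470 Ω

ω = 2πf = 106.8 rad/s
X_L = ωL = 84.4 Ω
X_C = 1/(ωC) = 72.0 Ω
Parallel: admittances add. Y = 1/R + 1/(jωL) + jωC
Y = (0.000625 + j0.00204) S
|Y| = 0.00213 S → |Z| = 1/|Y| = 470 Ω, ∠Z = −∠Y = -72.9°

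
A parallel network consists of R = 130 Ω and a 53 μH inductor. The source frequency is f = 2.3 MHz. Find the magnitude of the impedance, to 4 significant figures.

ω = 2πf = 1.445e+07 rad/s
X_L = ωL = 765.9 Ω
Parallel: admittances add. Y = 1/R + 1/(jωL)
Y = (0.007692 − j0.001306) S
|Y| = 0.007802 S → |Z| = 1/|Y| = 128.2 Ω, ∠Z = −∠Y = 9.633°

128.2 Ω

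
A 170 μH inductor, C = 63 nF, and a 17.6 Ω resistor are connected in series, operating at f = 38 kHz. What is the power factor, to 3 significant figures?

0.562

ω = 2πf = 238800 rad/s
X_L = ωL = 40.6 Ω
X_C = 1/(ωC) = 66.5 Ω
Net reactance X = X_L − X_C = -25.9 Ω
Z = 17.6 − j25.9 Ω
|Z| = √(17.6² + 25.9²) = 31.3 Ω
∠Z = arctan(-25.9/17.6) = -55.8°
cos φ = cos(-55.8°) = 0.562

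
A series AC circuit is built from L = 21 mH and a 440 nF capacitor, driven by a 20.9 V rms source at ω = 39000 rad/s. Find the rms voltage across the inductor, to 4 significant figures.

22.50 V

X_L = ωL = 819.0 Ω
X_C = 1/(ωC) = 58.28 Ω
Net reactance X = X_L − X_C = 760.7 Ω
Z = j760.7 Ω
|Z| = √(0² + 760.7²) = 760.7 Ω
I = V/|Z| = 27.47 mA
V_L = I·|Z_L| = 0.02747 × 819.0 = 22.50 V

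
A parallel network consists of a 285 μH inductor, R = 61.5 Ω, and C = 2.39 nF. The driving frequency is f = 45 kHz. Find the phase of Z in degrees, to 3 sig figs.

ω = 2πf = 282700 rad/s
X_L = ωL = 80.6 Ω
X_C = 1/(ωC) = 1480 Ω
Parallel: admittances add. Y = 1/R + 1/(jωL) + jωC
Y = (0.0163 − j0.0117) S
|Y| = 0.0201 S → |Z| = 1/|Y| = 49.9 Ω, ∠Z = −∠Y = 35.8°

35.8°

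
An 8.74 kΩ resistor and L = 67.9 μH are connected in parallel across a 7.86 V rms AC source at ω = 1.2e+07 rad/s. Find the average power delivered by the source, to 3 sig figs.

X_L = ωL = 815 Ω
Parallel: admittances add. Y = 1/R + 1/(jωL)
Y = (0.000114 − j0.00123) S
|Y| = 0.00123 S → |Z| = 1/|Y| = 811 Ω, ∠Z = −∠Y = 84.7°
I = V/|Z| = 9.69 mA
P = VI cos φ = 7.86 × 0.00969 × cos(84.7°) = 7.07 mW

7.07 mW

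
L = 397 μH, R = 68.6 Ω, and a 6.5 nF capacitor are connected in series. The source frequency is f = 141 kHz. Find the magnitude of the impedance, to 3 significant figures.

ω = 2πf = 885900 rad/s
X_L = ωL = 352 Ω
X_C = 1/(ωC) = 174 Ω
Net reactance X = X_L − X_C = 178 Ω
Z = 68.6 + j178 Ω
|Z| = √(68.6² + 178²) = 191 Ω

191 Ω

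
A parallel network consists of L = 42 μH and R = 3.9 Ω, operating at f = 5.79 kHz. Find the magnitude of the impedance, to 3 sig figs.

1.42 Ω

ω = 2πf = 36380 rad/s
X_L = ωL = 1.53 Ω
Parallel: admittances add. Y = 1/R + 1/(jωL)
Y = (0.256 − j0.654) S
|Y| = 0.703 S → |Z| = 1/|Y| = 1.42 Ω, ∠Z = −∠Y = 68.6°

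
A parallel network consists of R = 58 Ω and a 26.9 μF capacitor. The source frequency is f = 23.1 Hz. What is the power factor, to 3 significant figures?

0.975

ω = 2πf = 145.1 rad/s
X_C = 1/(ωC) = 256 Ω
Parallel: admittances add. Y = 1/R + jωC
Y = (0.0172 + j0.00390) S
|Y| = 0.0177 S → |Z| = 1/|Y| = 56.6 Ω, ∠Z = −∠Y = -12.8°
cos φ = cos(-12.8°) = 0.975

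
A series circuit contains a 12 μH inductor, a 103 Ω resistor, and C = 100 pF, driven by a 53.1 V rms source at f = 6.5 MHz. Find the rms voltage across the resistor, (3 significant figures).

20.6 V

ω = 2πf = 4.084e+07 rad/s
X_L = ωL = 490 Ω
X_C = 1/(ωC) = 245 Ω
Net reactance X = X_L − X_C = 245 Ω
Z = 103 + j245 Ω
|Z| = √(103² + 245²) = 266 Ω
I = V/|Z| = 200 mA
V_R = I·|Z_R| = 0.200 × 103 = 20.6 V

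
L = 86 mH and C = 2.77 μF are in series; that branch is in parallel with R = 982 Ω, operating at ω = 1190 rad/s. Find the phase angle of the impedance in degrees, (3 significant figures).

X_L = ωL = 102 Ω
X_C = 1/(ωC) = 303 Ω
Branch 1: Z₁ = R = 982 Ω
Branch 2 (series LC): Z₂ = j(X_L − X_C) = −j201 Ω
Parallel: Z = Z₁Z₂/(Z₁+Z₂), |Z| = 197 Ω, ∠Z = -78.4°

-78.4°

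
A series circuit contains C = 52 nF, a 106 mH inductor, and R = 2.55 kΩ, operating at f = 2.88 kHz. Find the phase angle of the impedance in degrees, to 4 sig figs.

ω = 2πf = 18100 rad/s
X_L = ωL = 1918 Ω
X_C = 1/(ωC) = 1063 Ω
Net reactance X = X_L − X_C = 855.4 Ω
Z = 2550 + j855.4 Ω
|Z| = √(2550² + 855.4²) = 2690 Ω
∠Z = arctan(855.4/2550) = 18.54°

18.54°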